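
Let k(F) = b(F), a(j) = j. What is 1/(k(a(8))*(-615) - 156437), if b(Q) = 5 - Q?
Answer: -1/154592 ≈ -6.4686e-6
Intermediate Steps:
k(F) = 5 - F
1/(k(a(8))*(-615) - 156437) = 1/((5 - 1*8)*(-615) - 156437) = 1/((5 - 8)*(-615) - 156437) = 1/(-3*(-615) - 156437) = 1/(1845 - 156437) = 1/(-154592) = -1/154592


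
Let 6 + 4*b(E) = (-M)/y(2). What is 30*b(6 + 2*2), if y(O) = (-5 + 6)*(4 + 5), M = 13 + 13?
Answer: -200/3 ≈ -66.667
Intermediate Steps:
M = 26
y(O) = 9 (y(O) = 1*9 = 9)
b(E) = -20/9 (b(E) = -3/2 + (-1*26/9)/4 = -3/2 + (-26*⅑)/4 = -3/2 + (¼)*(-26/9) = -3/2 - 13/18 = -20/9)
30*b(6 + 2*2) = 30*(-20/9) = -200/3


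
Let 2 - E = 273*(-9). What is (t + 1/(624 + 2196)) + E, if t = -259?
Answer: 6204001/2820 ≈ 2200.0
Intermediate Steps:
E = 2459 (E = 2 - 273*(-9) = 2 - 1*(-2457) = 2 + 2457 = 2459)
(t + 1/(624 + 2196)) + E = (-259 + 1/(624 + 2196)) + 2459 = (-259 + 1/2820) + 2459 = -730379/2820 + 2459 = 6204001/2820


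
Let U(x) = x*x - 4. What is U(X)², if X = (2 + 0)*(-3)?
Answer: 1024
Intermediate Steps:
X = -6 (X = 2*(-3) = -6)
U(x) = -4 + x² (U(x) = x² - 4 = -4 + x²)
U(X)² = (-4 + (-6)²)² = (-4 + 36)² = 32² = 1024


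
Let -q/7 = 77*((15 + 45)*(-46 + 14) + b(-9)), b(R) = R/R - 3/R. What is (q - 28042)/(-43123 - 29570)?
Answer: -3018358/218079 ≈ -13.841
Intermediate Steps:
b(R) = 1 - 3/R
q = 3102484/3 (q = -539*((15 + 45)*(-46 + 14) + (-3 - 9)/(-9)) = -539*(60*(-32) - ⅑*(-12)) = -539*(-1920 + 4/3) = -539*(-5756)/3 = -7*(-443212/3) = 3102484/3 ≈ 1.0342e+6)
(q - 28042)/(-43123 - 29570) = (3102484/3 - 28042)/(-43123 - 29570) = (3018358/3)/(-72693) = (3018358/3)*(-1/72693) = -3018358/218079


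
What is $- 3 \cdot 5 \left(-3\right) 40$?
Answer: $1800$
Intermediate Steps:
$- 3 \cdot 5 \left(-3\right) 40 = \left(-3\right) \left(-15\right) 40 = 45 \cdot 40 = 1800$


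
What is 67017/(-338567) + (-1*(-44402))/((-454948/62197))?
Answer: -467520610194557/77015189758 ≈ -6070.5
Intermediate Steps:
67017/(-338567) + (-1*(-44402))/((-454948/62197)) = 67017*(-1/338567) + 44402/((-454948*1/62197)) = -67017/338567 + 44402/(-454948/62197) = -67017/338567 + 44402*(-62197/454948) = -67017/338567 - 1380835597/227474 = -467520610194557/77015189758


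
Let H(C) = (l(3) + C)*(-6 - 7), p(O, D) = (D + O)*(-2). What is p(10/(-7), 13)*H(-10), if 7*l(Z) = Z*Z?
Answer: -128466/49 ≈ -2621.8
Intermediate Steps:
l(Z) = Z**2/7 (l(Z) = (Z*Z)/7 = Z**2/7)
p(O, D) = -2*D - 2*O
H(C) = -117/7 - 13*C (H(C) = ((1/7)*3**2 + C)*(-6 - 7) = ((1/7)*9 + C)*(-13) = (9/7 + C)*(-13) = -117/7 - 13*C)
p(10/(-7), 13)*H(-10) = (-2*13 - 20/(-7))*(-117/7 - 13*(-10)) = (-26 - 20*(-1)/7)*(-117/7 + 130) = (-26 - 2*(-10/7))*(793/7) = (-26 + 20/7)*(793/7) = -162/7*793/7 = -128466/49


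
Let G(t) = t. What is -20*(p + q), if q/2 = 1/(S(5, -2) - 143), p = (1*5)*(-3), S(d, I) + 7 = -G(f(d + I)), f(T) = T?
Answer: 45940/153 ≈ 300.26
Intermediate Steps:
S(d, I) = -7 - I - d (S(d, I) = -7 - (d + I) = -7 - (I + d) = -7 + (-I - d) = -7 - I - d)
p = -15 (p = 5*(-3) = -15)
q = -2/153 (q = 2/((-7 - 1*(-2) - 1*5) - 143) = 2/((-7 + 2 - 5) - 143) = 2/(-10 - 143) = 2/(-153) = 2*(-1/153) = -2/153 ≈ -0.013072)
-20*(p + q) = -20*(-15 - 2/153) = -20*(-2297/153) = 45940/153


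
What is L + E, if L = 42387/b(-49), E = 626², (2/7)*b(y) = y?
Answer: 134328694/343 ≈ 3.9163e+5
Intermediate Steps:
b(y) = 7*y/2
E = 391876
L = -84774/343 (L = 42387/(((7/2)*(-49))) = 42387/(-343/2) = 42387*(-2/343) = -84774/343 ≈ -247.15)
L + E = -84774/343 + 391876 = 134328694/343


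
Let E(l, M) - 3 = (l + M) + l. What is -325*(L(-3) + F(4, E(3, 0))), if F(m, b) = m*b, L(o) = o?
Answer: -10725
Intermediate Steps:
E(l, M) = 3 + M + 2*l (E(l, M) = 3 + ((l + M) + l) = 3 + ((M + l) + l) = 3 + (M + 2*l) = 3 + M + 2*l)
F(m, b) = b*m
-325*(L(-3) + F(4, E(3, 0))) = -325*(-3 + (3 + 0 + 2*3)*4) = -325*(-3 + (3 + 0 + 6)*4) = -325*(-3 + 9*4) = -325*(-3 + 36) = -325*33 = -10725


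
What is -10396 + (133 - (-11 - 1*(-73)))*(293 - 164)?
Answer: -1237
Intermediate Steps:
-10396 + (133 - (-11 - 1*(-73)))*(293 - 164) = -10396 + (133 - (-11 + 73))*129 = -10396 + (133 - 1*62)*129 = -10396 + (133 - 62)*129 = -10396 + 71*129 = -10396 + 9159 = -1237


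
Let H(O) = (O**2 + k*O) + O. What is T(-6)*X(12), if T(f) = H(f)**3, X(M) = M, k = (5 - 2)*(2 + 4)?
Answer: -5694624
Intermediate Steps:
k = 18 (k = 3*6 = 18)
H(O) = O**2 + 19*O (H(O) = (O**2 + 18*O) + O = O**2 + 19*O)
T(f) = f**3*(19 + f)**3 (T(f) = (f*(19 + f))**3 = f**3*(19 + f)**3)
T(-6)*X(12) = ((-6)**3*(19 - 6)**3)*12 = -216*13**3*12 = -216*2197*12 = -474552*12 = -5694624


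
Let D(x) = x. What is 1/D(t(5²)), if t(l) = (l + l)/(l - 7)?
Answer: 9/25 ≈ 0.36000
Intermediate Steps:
t(l) = 2*l/(-7 + l) (t(l) = (2*l)/(-7 + l) = 2*l/(-7 + l))
1/D(t(5²)) = 1/(2*5²/(-7 + 5²)) = 1/(2*25/(-7 + 25)) = 1/(2*25/18) = 1/(2*25*(1/18)) = 1/(25/9) = 9/25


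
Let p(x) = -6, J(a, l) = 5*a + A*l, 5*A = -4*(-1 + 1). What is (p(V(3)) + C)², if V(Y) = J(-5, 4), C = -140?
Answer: 21316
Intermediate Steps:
A = 0 (A = (-4*(-1 + 1))/5 = (-4*0)/5 = (⅕)*0 = 0)
J(a, l) = 5*a (J(a, l) = 5*a + 0*l = 5*a + 0 = 5*a)
V(Y) = -25 (V(Y) = 5*(-5) = -25)
(p(V(3)) + C)² = (-6 - 140)² = (-146)² = 21316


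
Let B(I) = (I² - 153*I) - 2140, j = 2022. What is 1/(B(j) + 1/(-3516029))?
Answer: 3516029/13279964180361 ≈ 2.6476e-7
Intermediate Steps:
B(I) = -2140 + I² - 153*I
1/(B(j) + 1/(-3516029)) = 1/((-2140 + 2022² - 153*2022) + 1/(-3516029)) = 1/((-2140 + 4088484 - 309366) - 1/3516029) = 1/(3776978 - 1/3516029) = 1/(13279964180361/3516029) = 3516029/13279964180361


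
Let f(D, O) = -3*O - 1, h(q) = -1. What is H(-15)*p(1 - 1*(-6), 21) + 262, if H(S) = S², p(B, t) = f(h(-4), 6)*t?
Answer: -89513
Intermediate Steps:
f(D, O) = -1 - 3*O
p(B, t) = -19*t (p(B, t) = (-1 - 3*6)*t = (-1 - 18)*t = -19*t)
H(-15)*p(1 - 1*(-6), 21) + 262 = (-15)²*(-19*21) + 262 = 225*(-399) + 262 = -89775 + 262 = -89513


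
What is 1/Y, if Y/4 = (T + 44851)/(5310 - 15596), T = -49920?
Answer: 139/274 ≈ 0.50730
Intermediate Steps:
Y = 274/139 (Y = 4*((-49920 + 44851)/(5310 - 15596)) = 4*(-5069/(-10286)) = 4*(-5069*(-1/10286)) = 4*(137/278) = 274/139 ≈ 1.9712)
1/Y = 1/(274/139) = 139/274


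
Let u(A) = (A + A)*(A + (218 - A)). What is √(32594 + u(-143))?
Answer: 3*I*√3306 ≈ 172.49*I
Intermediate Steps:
u(A) = 436*A (u(A) = (2*A)*218 = 436*A)
√(32594 + u(-143)) = √(32594 + 436*(-143)) = √(32594 - 62348) = √(-29754) = 3*I*√3306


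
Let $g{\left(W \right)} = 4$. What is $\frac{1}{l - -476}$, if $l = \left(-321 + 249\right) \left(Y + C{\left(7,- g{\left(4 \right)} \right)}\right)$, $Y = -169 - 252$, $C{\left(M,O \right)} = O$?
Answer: $\frac{1}{31076} \approx 3.2179 \cdot 10^{-5}$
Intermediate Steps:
$Y = -421$ ($Y = -169 - 252 = -421$)
$l = 30600$ ($l = \left(-321 + 249\right) \left(-421 - 4\right) = - 72 \left(-421 - 4\right) = \left(-72\right) \left(-425\right) = 30600$)
$\frac{1}{l - -476} = \frac{1}{30600 - -476} = \frac{1}{30600 + 476} = \frac{1}{31076}$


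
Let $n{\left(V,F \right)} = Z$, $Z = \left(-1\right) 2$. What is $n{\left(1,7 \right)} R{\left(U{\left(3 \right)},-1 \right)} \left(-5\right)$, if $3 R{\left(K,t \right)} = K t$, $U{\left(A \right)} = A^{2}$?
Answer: $-30$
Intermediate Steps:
$Z = -2$
$n{\left(V,F \right)} = -2$
$R{\left(K,t \right)} = \frac{K t}{3}$
$n{\left(1,7 \right)} R{\left(U{\left(3 \right)},-1 \right)} \left(-5\right) = - 2 \cdot \frac{1}{3} \cdot 3^{2} \left(-1\right) \left(-5\right) = - 2 \cdot \frac{1}{3} \cdot 9 \left(-1\right) \left(-5\right) = \left(-2\right) \left(-3\right) \left(-5\right) = 6 \left(-5\right) = -30$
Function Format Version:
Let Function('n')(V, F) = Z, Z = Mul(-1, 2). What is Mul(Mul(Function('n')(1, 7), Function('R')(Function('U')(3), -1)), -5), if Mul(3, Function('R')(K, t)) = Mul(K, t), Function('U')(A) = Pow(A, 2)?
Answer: -30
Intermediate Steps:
Z = -2
Function('n')(V, F) = -2
Function('R')(K, t) = Mul(Rational(1, 3), K, t) (Function('R')(K, t) = Mul(Rational(1, 3), Mul(K, t)) = Mul(Rational(1, 3), K, t))
Mul(Mul(Function('n')(1, 7), Function('R')(Function('U')(3), -1)), -5) = Mul(Mul(-2, Mul(Rational(1, 3), Pow(3, 2), -1)), -5) = Mul(Mul(-2, Mul(Rational(1, 3), 9, -1)), -5) = Mul(Mul(-2, -3), -5) = Mul(6, -5) = -30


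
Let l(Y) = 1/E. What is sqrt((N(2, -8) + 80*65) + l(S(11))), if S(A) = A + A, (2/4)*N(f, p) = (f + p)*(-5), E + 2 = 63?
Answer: sqrt(19572521)/61 ≈ 72.526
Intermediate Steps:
E = 61 (E = -2 + 63 = 61)
N(f, p) = -10*f - 10*p (N(f, p) = 2*((f + p)*(-5)) = 2*(-5*f - 5*p) = -10*f - 10*p)
S(A) = 2*A
l(Y) = 1/61
sqrt((N(2, -8) + 80*65) + l(S(11))) = sqrt(((-10*2 - 10*(-8)) + 80*65) + 1/61) = sqrt(((-20 + 80) + 5200) + 1/61) = sqrt((60 + 5200) + 1/61) = sqrt(5260 + 1/61) = sqrt(320861/61) = sqrt(19572521)/61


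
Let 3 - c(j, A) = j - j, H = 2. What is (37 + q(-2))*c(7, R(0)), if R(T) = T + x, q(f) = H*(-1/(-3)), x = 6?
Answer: 113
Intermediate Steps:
q(f) = ⅔ (q(f) = 2*(-1/(-3)) = 2*(-1*(-⅓)) = 2*(⅓) = ⅔)
R(T) = 6 + T (R(T) = T + 6 = 6 + T)
c(j, A) = 3 (c(j, A) = 3 - (j - j) = 3 - 1*0 = 3 + 0 = 3)
(37 + q(-2))*c(7, R(0)) = (37 + ⅔)*3 = (113/3)*3 = 113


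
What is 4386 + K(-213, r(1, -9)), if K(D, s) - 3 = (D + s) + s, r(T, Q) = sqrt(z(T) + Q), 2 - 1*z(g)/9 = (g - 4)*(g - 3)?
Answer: 4176 + 6*I*sqrt(5) ≈ 4176.0 + 13.416*I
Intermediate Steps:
z(g) = 18 - 9*(-4 + g)*(-3 + g) (z(g) = 18 - 9*(g - 4)*(g - 3) = 18 - 9*(-4 + g)*(-3 + g))
r(T, Q) = sqrt(-90 + Q - 9*T**2 + 63*T) (r(T, Q) = sqrt((-90 - 9*T**2 + 63*T) + Q) = sqrt(-90 + Q - 9*T**2 + 63*T))
K(D, s) = 3 + D + 2*s (K(D, s) = 3 + ((D + s) + s) = 3 + (D + 2*s) = 3 + D + 2*s)
4386 + K(-213, r(1, -9)) = 4386 + (3 - 213 + 2*sqrt(-90 - 9 - 9*1**2 + 63*1)) = 4386 + (3 - 213 + 2*sqrt(-90 - 9 - 9*1 + 63)) = 4386 + (3 - 213 + 2*sqrt(-90 - 9 - 9 + 63)) = 4386 + (3 - 213 + 2*sqrt(-45)) = 4386 + (3 - 213 + 2*(3*I*sqrt(5))) = 4386 + (3 - 213 + 6*I*sqrt(5)) = 4386 + (-210 + 6*I*sqrt(5)) = 4176 + 6*I*sqrt(5)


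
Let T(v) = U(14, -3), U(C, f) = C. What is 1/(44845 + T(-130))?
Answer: 1/44859 ≈ 2.2292e-5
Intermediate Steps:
T(v) = 14
1/(44845 + T(-130)) = 1/(44845 + 14) = 1/44859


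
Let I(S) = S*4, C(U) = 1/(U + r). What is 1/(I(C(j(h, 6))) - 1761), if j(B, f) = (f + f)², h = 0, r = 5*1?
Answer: -149/262385 ≈ -0.00056787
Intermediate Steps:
r = 5
j(B, f) = 4*f² (j(B, f) = (2*f)² = 4*f²)
C(U) = 1/(5 + U) (C(U) = 1/(U + 5) = 1/(5 + U))
I(S) = 4*S
1/(I(C(j(h, 6))) - 1761) = 1/(4/(5 + 4*6²) - 1761) = 1/(4/(5 + 4*36) - 1761) = 1/(4/(5 + 144) - 1761) = 1/(4/149 - 1761) = 1/(-262385/149) = -149/262385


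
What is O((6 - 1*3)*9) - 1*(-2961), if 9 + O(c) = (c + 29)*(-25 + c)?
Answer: 3064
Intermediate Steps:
O(c) = -9 + (-25 + c)*(29 + c) (O(c) = -9 + (c + 29)*(-25 + c) = -9 + (29 + c)*(-25 + c) = -9 + (-25 + c)*(29 + c))
O((6 - 1*3)*9) - 1*(-2961) = (-734 + ((6 - 1*3)*9)² + 4*((6 - 1*3)*9)) - 1*(-2961) = (-734 + ((6 - 3)*9)² + 4*((6 - 3)*9)) + 2961 = (-734 + (3*9)² + 4*(3*9)) + 2961 = (-734 + 27² + 4*27) + 2961 = (-734 + 729 + 108) + 2961 = 103 + 2961 = 3064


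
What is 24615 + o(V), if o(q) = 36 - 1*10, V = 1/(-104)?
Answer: 24641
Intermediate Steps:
V = -1/104 ≈ -0.0096154
o(q) = 26 (o(q) = 36 - 10 = 26)
24615 + o(V) = 24615 + 26 = 24641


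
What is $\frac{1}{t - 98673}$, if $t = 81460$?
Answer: $- \frac{1}{17213} \approx -5.8096 \cdot 10^{-5}$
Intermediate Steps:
$\frac{1}{t - 98673} = \frac{1}{81460 - 98673} = \frac{1}{-17213} = - \frac{1}{17213}$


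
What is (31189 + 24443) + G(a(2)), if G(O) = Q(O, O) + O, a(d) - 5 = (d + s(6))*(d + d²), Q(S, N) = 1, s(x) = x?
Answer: 55686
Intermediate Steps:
a(d) = 5 + (6 + d)*(d + d²) (a(d) = 5 + (d + 6)*(d + d²) = 5 + (6 + d)*(d + d²))
G(O) = 1 + O
(31189 + 24443) + G(a(2)) = (31189 + 24443) + (1 + (5 + 2³ + 6*2 + 7*2²)) = 55632 + (1 + (5 + 8 + 12 + 7*4)) = 55632 + (1 + (5 + 8 + 12 + 28)) = 55632 + (1 + 53) = 55632 + 54 = 55686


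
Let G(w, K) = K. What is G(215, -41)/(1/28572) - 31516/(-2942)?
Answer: -1723190134/1471 ≈ -1.1714e+6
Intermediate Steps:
G(215, -41)/(1/28572) - 31516/(-2942) = -41/(1/28572) - 31516/(-2942) = -41/1/28572 - 31516*(-1/2942) = -41*28572 + 15758/1471 = -1171452 + 15758/1471 = -1723190134/1471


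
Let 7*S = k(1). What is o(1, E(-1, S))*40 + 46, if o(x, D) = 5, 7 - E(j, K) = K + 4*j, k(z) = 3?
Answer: 246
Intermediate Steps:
S = 3/7 (S = (1/7)*3 = 3/7 ≈ 0.42857)
E(j, K) = 7 - K - 4*j (E(j, K) = 7 - (K + 4*j) = 7 + (-K - 4*j) = 7 - K - 4*j)
o(1, E(-1, S))*40 + 46 = 5*40 + 46 = 200 + 46 = 246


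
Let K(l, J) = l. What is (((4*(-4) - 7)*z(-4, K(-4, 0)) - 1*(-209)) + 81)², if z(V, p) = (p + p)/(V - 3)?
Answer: 3407716/49 ≈ 69545.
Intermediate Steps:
z(V, p) = 2*p/(-3 + V) (z(V, p) = (2*p)/(-3 + V) = 2*p/(-3 + V))
(((4*(-4) - 7)*z(-4, K(-4, 0)) - 1*(-209)) + 81)² = (((4*(-4) - 7)*(2*(-4)/(-3 - 4)) - 1*(-209)) + 81)² = (((-16 - 7)*(2*(-4)/(-7)) + 209) + 81)² = ((-46*(-4)*(-1)/7 + 209) + 81)² = ((-23*8/7 + 209) + 81)² = ((-184/7 + 209) + 81)² = (1279/7 + 81)² = (1846/7)² = 3407716/49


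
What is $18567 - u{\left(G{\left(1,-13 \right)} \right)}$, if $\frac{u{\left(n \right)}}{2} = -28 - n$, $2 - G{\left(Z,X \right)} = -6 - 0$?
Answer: $18639$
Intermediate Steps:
$G{\left(Z,X \right)} = 8$ ($G{\left(Z,X \right)} = 2 - \left(-6 - 0\right) = 2 - \left(-6 + 0\right) = 2 - -6 = 2 + 6 = 8$)
$u{\left(n \right)} = -56 - 2 n$ ($u{\left(n \right)} = 2 \left(-28 - n\right) = -56 - 2 n$)
$18567 - u{\left(G{\left(1,-13 \right)} \right)} = 18567 - \left(-56 - 16\right) = 18567 - -72 = 18567 + 72 = 18639$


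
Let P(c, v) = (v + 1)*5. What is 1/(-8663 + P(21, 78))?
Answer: -1/8268 ≈ -0.00012095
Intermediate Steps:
P(c, v) = 5 + 5*v (P(c, v) = (1 + v)*5 = 5 + 5*v)
1/(-8663 + P(21, 78)) = 1/(-8663 + (5 + 5*78)) = 1/(-8663 + (5 + 390)) = 1/(-8663 + 395) = 1/(-8268) = -1/8268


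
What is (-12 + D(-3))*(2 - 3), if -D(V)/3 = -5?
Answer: -3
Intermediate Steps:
D(V) = 15 (D(V) = -3*(-5) = 15)
(-12 + D(-3))*(2 - 3) = (-12 + 15)*(2 - 3) = 3*(-1) = -3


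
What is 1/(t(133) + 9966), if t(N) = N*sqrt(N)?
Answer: 9966/96968519 - 133*sqrt(133)/96968519 ≈ 8.6958e-5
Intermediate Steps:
t(N) = N**(3/2)
1/(t(133) + 9966) = 1/(133**(3/2) + 9966) = 1/(133*sqrt(133) + 9966) = 1/(9966 + 133*sqrt(133))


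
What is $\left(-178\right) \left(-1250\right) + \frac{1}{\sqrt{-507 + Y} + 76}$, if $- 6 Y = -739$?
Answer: $\frac{8223377956}{36959} - \frac{7 i \sqrt{282}}{36959} \approx 2.225 \cdot 10^{5} - 0.0031806 i$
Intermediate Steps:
$Y = \frac{739}{6}$ ($Y = \left(- \frac{1}{6}\right) \left(-739\right) = \frac{739}{6} \approx 123.17$)
$\left(-178\right) \left(-1250\right) + \frac{1}{\sqrt{-507 + Y} + 76} = \left(-178\right) \left(-1250\right) + \frac{1}{\sqrt{-507 + \frac{739}{6}} + 76} = 222500 + \frac{1}{\sqrt{- \frac{2303}{6}} + 76} = 222500 + \frac{1}{\frac{7 i \sqrt{282}}{6} + 76} = 222500 + \frac{1}{76 + \frac{7 i \sqrt{282}}{6}}$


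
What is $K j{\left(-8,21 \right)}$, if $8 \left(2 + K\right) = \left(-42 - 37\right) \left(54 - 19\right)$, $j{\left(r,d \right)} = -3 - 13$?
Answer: $5562$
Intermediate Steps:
$j{\left(r,d \right)} = -16$
$K = - \frac{2781}{8}$ ($K = -2 + \frac{\left(-42 - 37\right) \left(54 - 19\right)}{8} = -2 + \frac{\left(-79\right) 35}{8} = -2 + \frac{1}{8} \left(-2765\right) = -2 - \frac{2765}{8} = - \frac{2781}{8} \approx -347.63$)
$K j{\left(-8,21 \right)} = \left(- \frac{2781}{8}\right) \left(-16\right) = 5562$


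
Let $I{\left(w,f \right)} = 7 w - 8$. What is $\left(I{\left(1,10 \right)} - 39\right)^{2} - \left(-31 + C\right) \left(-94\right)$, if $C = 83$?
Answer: $6488$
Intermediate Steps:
$I{\left(w,f \right)} = -8 + 7 w$
$\left(I{\left(1,10 \right)} - 39\right)^{2} - \left(-31 + C\right) \left(-94\right) = \left(\left(-8 + 7 \cdot 1\right) - 39\right)^{2} - \left(-31 + 83\right) \left(-94\right) = \left(\left(-8 + 7\right) - 39\right)^{2} - 52 \left(-94\right) = \left(-1 - 39\right)^{2} - -4888 = \left(-40\right)^{2} + 4888 = 1600 + 4888 = 6488$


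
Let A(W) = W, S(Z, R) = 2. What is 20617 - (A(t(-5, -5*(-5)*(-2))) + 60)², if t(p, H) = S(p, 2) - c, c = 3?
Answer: 17136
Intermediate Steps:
t(p, H) = -1 (t(p, H) = 2 - 1*3 = 2 - 3 = -1)
20617 - (A(t(-5, -5*(-5)*(-2))) + 60)² = 20617 - (-1 + 60)² = 20617 - 1*59² = 20617 - 1*3481 = 20617 - 3481 = 17136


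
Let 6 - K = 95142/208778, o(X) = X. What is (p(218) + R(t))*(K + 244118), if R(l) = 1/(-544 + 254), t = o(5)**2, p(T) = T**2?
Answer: 70243372262542147/6054562 ≈ 1.1602e+10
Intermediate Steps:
t = 25 (t = 5**2 = 25)
K = 578763/104389 (K = 6 - 95142/208778 = 6 - 1*47571/104389 = 6 - 47571/104389 = 578763/104389 ≈ 5.5443)
R(l) = -1/290 (R(l) = 1/(-290) = -1/290)
(p(218) + R(t))*(K + 244118) = (218**2 - 1/290)*(578763/104389 + 244118) = (47524 - 1/290)*(25483812665/104389) = (13781959/290)*(25483812665/104389) = 70243372262542147/6054562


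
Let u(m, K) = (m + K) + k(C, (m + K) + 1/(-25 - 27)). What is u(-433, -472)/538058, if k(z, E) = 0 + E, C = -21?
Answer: -94121/27979016 ≈ -0.0033640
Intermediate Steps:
k(z, E) = E
u(m, K) = -1/52 + 2*K + 2*m (u(m, K) = (m + K) + ((m + K) + 1/(-25 - 27)) = (K + m) + ((K + m) + 1/(-52)) = (K + m) + ((K + m) - 1/52) = (K + m) + (-1/52 + K + m) = -1/52 + 2*K + 2*m)
u(-433, -472)/538058 = (-1/52 + 2*(-472) + 2*(-433))/538058 = (-1/52 - 944 - 866)*(1/538058) = -94121/52*1/538058 = -94121/27979016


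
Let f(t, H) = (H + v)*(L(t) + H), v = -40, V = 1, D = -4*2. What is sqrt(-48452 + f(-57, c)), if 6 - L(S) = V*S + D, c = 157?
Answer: 4*I*sqrt(1361) ≈ 147.57*I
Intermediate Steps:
D = -8
L(S) = 14 - S (L(S) = 6 - (1*S - 8) = 6 - (S - 8) = 6 - (-8 + S) = 6 + (8 - S) = 14 - S)
f(t, H) = (-40 + H)*(14 + H - t) (f(t, H) = (H - 40)*((14 - t) + H) = (-40 + H)*(14 + H - t))
sqrt(-48452 + f(-57, c)) = sqrt(-48452 + (-560 + 157**2 - 26*157 + 40*(-57) - 1*157*(-57))) = sqrt(-48452 + (-560 + 24649 - 4082 - 2280 + 8949)) = sqrt(-48452 + 26676) = sqrt(-21776) = 4*I*sqrt(1361)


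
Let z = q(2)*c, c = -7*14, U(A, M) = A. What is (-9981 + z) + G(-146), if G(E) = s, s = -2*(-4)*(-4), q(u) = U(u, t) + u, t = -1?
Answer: -10405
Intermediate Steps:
q(u) = 2*u (q(u) = u + u = 2*u)
c = -98
z = -392 (z = (2*2)*(-98) = 4*(-98) = -392)
s = -32 (s = 8*(-4) = -32)
G(E) = -32
(-9981 + z) + G(-146) = (-9981 - 392) - 32 = -10373 - 32 = -10405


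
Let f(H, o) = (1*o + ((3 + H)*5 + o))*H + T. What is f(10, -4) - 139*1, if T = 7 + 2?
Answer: 440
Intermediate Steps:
T = 9
f(H, o) = 9 + H*(15 + 2*o + 5*H) (f(H, o) = (1*o + ((3 + H)*5 + o))*H + 9 = (o + ((15 + 5*H) + o))*H + 9 = (o + (15 + o + 5*H))*H + 9 = (15 + 2*o + 5*H)*H + 9 = H*(15 + 2*o + 5*H) + 9 = 9 + H*(15 + 2*o + 5*H))
f(10, -4) - 139*1 = (9 + 5*10² + 15*10 + 2*10*(-4)) - 139*1 = (9 + 5*100 + 150 - 80) - 139 = (9 + 500 + 150 - 80) - 139 = 579 - 139 = 440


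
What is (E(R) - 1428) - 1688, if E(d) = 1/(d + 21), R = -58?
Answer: -115293/37 ≈ -3116.0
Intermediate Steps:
E(d) = 1/(21 + d)
(E(R) - 1428) - 1688 = (1/(21 - 58) - 1428) - 1688 = (1/(-37) - 1428) - 1688 = (-1/37 - 1428) - 1688 = -52837/37 - 1688 = -115293/37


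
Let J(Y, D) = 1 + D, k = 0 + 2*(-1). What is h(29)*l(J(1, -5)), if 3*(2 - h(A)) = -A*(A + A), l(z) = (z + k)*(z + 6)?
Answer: -6752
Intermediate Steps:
k = -2 (k = 0 - 2 = -2)
l(z) = (-2 + z)*(6 + z) (l(z) = (z - 2)*(z + 6) = (-2 + z)*(6 + z))
h(A) = 2 + 2*A²/3 (h(A) = 2 - (-1)*A*(A + A)/3 = 2 - (-1)*A*(2*A)/3 = 2 - (-1)*2*A²/3 = 2 - (-2)*A²/3 = 2 + 2*A²/3)
h(29)*l(J(1, -5)) = (2 + (⅔)*29²)*(-12 + (1 - 5)² + 4*(1 - 5)) = (2 + (⅔)*841)*(-12 + (-4)² + 4*(-4)) = (2 + 1682/3)*(-12 + 16 - 16) = (1688/3)*(-12) = -6752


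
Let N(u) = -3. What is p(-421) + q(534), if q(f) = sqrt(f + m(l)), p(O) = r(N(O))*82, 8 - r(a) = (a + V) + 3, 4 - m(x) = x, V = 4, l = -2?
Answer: 328 + 6*sqrt(15) ≈ 351.24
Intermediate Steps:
m(x) = 4 - x
r(a) = 1 - a (r(a) = 8 - ((a + 4) + 3) = 8 - ((4 + a) + 3) = 8 - (7 + a) = 8 + (-7 - a) = 1 - a)
p(O) = 328 (p(O) = (1 - 1*(-3))*82 = (1 + 3)*82 = 4*82 = 328)
q(f) = sqrt(6 + f) (q(f) = sqrt(f + (4 - 1*(-2))) = sqrt(f + (4 + 2)) = sqrt(f + 6) = sqrt(6 + f))
p(-421) + q(534) = 328 + sqrt(6 + 534) = 328 + sqrt(540) = 328 + 6*sqrt(15)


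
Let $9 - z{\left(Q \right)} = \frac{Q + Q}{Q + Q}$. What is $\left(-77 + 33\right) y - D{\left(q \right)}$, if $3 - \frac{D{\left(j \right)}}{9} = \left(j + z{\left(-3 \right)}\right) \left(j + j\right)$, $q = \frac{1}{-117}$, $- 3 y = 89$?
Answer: $\frac{1942475}{1521} \approx 1277.1$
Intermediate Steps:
$y = - \frac{89}{3}$ ($y = \left(- \frac{1}{3}\right) 89 = - \frac{89}{3} \approx -29.667$)
$z{\left(Q \right)} = 8$ ($z{\left(Q \right)} = 9 - \frac{Q + Q}{Q + Q} = 9 - \frac{2 Q}{2 Q} = 9 - 2 Q \frac{1}{2 Q} = 9 - 1 = 8$)
$q = - \frac{1}{117} \approx -0.008547$
$D{\left(j \right)} = 27 - 18 j \left(8 + j\right)$ ($D{\left(j \right)} = 27 - 9 \left(j + 8\right) \left(j + j\right) = 27 - 9 \left(8 + j\right) 2 j = 27 - 9 \cdot 2 j \left(8 + j\right) = 27 - 18 j \left(8 + j\right)$)
$\left(-77 + 33\right) y - D{\left(q \right)} = \left(-77 + 33\right) \left(- \frac{89}{3}\right) - \left(27 - - \frac{16}{13} - 18 \left(- \frac{1}{117}\right)^{2}\right) = \left(-44\right) \left(- \frac{89}{3}\right) - \left(27 + \frac{16}{13} - \frac{2}{1521}\right) = \frac{3916}{3} - \left(27 + \frac{16}{13} - \frac{2}{1521}\right) = \frac{3916}{3} - \frac{42937}{1521} = \frac{1942475}{1521}$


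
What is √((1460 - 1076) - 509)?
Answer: 5*I*√5 ≈ 11.18*I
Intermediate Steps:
√((1460 - 1076) - 509) = √(384 - 509) = √(-125) = 5*I*√5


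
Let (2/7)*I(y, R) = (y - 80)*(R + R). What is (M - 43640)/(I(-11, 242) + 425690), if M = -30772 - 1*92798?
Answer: -83605/135768 ≈ -0.61579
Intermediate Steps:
I(y, R) = 7*R*(-80 + y) (I(y, R) = 7*((y - 80)*(R + R))/2 = 7*((-80 + y)*(2*R))/2 = 7*(2*R*(-80 + y))/2 = 7*R*(-80 + y))
M = -123570 (M = -30772 - 92798 = -123570)
(M - 43640)/(I(-11, 242) + 425690) = (-123570 - 43640)/(7*242*(-80 - 11) + 425690) = -167210/(7*242*(-91) + 425690) = -167210/(-154154 + 425690) = -167210/271536 = -167210*1/271536 = -83605/135768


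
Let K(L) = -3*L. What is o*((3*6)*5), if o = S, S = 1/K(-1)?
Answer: 30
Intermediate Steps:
S = ⅓ (S = 1/(-3*(-1)) = 1/3 = ⅓ ≈ 0.33333)
o = ⅓ ≈ 0.33333
o*((3*6)*5) = ((3*6)*5)/3 = (18*5)/3 = (⅓)*90 = 30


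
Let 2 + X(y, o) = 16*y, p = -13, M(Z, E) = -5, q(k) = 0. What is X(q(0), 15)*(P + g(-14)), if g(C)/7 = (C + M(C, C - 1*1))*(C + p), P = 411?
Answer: -8004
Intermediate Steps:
g(C) = 7*(-13 + C)*(-5 + C) (g(C) = 7*((C - 5)*(C - 13)) = 7*((-5 + C)*(-13 + C)) = 7*((-13 + C)*(-5 + C)) = 7*(-13 + C)*(-5 + C))
X(y, o) = -2 + 16*y
X(q(0), 15)*(P + g(-14)) = (-2 + 16*0)*(411 + (455 - 126*(-14) + 7*(-14)**2)) = (-2 + 0)*(411 + (455 + 1764 + 7*196)) = -2*(411 + (455 + 1764 + 1372)) = -2*(411 + 3591) = -2*4002 = -8004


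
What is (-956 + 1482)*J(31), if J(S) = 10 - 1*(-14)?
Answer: 12624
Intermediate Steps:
J(S) = 24 (J(S) = 10 + 14 = 24)
(-956 + 1482)*J(31) = (-956 + 1482)*24 = 526*24 = 12624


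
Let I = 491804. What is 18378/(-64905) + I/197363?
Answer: 9431133802/4269948505 ≈ 2.2087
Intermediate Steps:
18378/(-64905) + I/197363 = 18378/(-64905) + 491804/197363 = 18378*(-1/64905) + 491804*(1/197363) = -6126/21635 + 491804/197363 = 9431133802/4269948505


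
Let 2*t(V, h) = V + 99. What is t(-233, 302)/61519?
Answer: -67/61519 ≈ -0.0010891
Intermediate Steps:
t(V, h) = 99/2 + V/2 (t(V, h) = (V + 99)/2 = (99 + V)/2 = 99/2 + V/2)
t(-233, 302)/61519 = (99/2 + (1/2)*(-233))/61519 = (99/2 - 233/2)*(1/61519) = -67*1/61519 = -67/61519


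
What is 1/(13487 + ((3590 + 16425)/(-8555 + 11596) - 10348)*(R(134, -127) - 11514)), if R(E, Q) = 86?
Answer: 3041/359431649251 ≈ 8.4606e-9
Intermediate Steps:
1/(13487 + ((3590 + 16425)/(-8555 + 11596) - 10348)*(R(134, -127) - 11514)) = 1/(13487 + ((3590 + 16425)/(-8555 + 11596) - 10348)*(86 - 11514)) = 1/(13487 + (20015/3041 - 10348)*(-11428)) = 1/(13487 - 31448253/3041*(-11428)) = 1/(13487 + 359390635284/3041) = 1/(359431649251/3041) = 3041/359431649251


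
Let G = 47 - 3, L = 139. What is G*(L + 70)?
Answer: 9196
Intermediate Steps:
G = 44
G*(L + 70) = 44*(139 + 70) = 44*209 = 9196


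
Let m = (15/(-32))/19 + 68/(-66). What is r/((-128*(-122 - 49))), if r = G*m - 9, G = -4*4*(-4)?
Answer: -47977/13723776 ≈ -0.0034959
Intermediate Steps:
G = 64 (G = -16*(-4) = 64)
m = -21167/20064 (m = (15*(-1/32))*(1/19) + 68*(-1/66) = -15/32*1/19 - 34/33 = -15/608 - 34/33 = -21167/20064 ≈ -1.0550)
r = -47977/627 (r = 64*(-21167/20064) - 9 = -42334/627 - 9 = -47977/627 ≈ -76.518)
r/((-128*(-122 - 49))) = -47977*(-1/(128*(-122 - 49)))/627 = -47977/(627*((-128*(-171)))) = -47977/627/21888 = -47977/627*1/21888 = -47977/13723776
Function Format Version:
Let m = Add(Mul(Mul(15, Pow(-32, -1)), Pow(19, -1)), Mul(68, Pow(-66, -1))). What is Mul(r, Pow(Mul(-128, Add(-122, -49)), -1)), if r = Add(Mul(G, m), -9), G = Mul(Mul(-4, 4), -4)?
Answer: Rational(-47977, 13723776) ≈ -0.0034959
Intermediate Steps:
G = 64 (G = Mul(-16, -4) = 64)
m = Rational(-21167, 20064) (m = Add(Mul(Mul(15, Rational(-1, 32)), Rational(1, 19)), Mul(68, Rational(-1, 66))) = Add(Mul(Rational(-15, 32), Rational(1, 19)), Rational(-34, 33)) = Add(Rational(-15, 608), Rational(-34, 33)) = Rational(-21167, 20064) ≈ -1.0550)
r = Rational(-47977, 627) (r = Add(Mul(64, Rational(-21167, 20064)), -9) = Add(Rational(-42334, 627), -9) = Rational(-47977, 627) ≈ -76.518)
Mul(r, Pow(Mul(-128, Add(-122, -49)), -1)) = Mul(Rational(-47977, 627), Pow(Mul(-128, Add(-122, -49)), -1)) = Mul(Rational(-47977, 627), Pow(Mul(-128, -171), -1)) = Mul(Rational(-47977, 627), Pow(21888, -1)) = Mul(Rational(-47977, 627), Rational(1, 21888)) = Rational(-47977, 13723776)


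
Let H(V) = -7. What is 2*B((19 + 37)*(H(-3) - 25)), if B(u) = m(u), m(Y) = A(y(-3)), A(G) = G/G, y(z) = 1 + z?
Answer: 2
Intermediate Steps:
A(G) = 1
m(Y) = 1
B(u) = 1
2*B((19 + 37)*(H(-3) - 25)) = 2*1 = 2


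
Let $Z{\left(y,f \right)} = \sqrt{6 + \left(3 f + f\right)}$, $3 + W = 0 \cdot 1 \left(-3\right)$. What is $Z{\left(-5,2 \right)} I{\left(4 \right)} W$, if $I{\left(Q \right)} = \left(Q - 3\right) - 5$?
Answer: $12 \sqrt{14} \approx 44.9$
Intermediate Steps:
$I{\left(Q \right)} = -8 + Q$ ($I{\left(Q \right)} = \left(-3 + Q\right) - 5 = -8 + Q$)
$W = -3$ ($W = -3 + 0 \cdot 1 \left(-3\right) = -3 + 0 \left(-3\right) = -3 + 0 = -3$)
$Z{\left(y,f \right)} = \sqrt{6 + 4 f}$
$Z{\left(-5,2 \right)} I{\left(4 \right)} W = \sqrt{6 + 4 \cdot 2} \left(-8 + 4\right) \left(-3\right) = \sqrt{6 + 8} \left(-4\right) \left(-3\right) = \sqrt{14} \left(-4\right) \left(-3\right) = - 4 \sqrt{14} \left(-3\right) = 12 \sqrt{14}$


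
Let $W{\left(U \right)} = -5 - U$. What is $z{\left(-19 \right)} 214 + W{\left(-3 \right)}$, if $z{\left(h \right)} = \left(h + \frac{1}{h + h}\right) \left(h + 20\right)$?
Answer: $- \frac{77399}{19} \approx -4073.6$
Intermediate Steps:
$z{\left(h \right)} = \left(20 + h\right) \left(h + \frac{1}{2 h}\right)$ ($z{\left(h \right)} = \left(h + \frac{1}{2 h}\right) \left(20 + h\right) = \left(20 + h\right) \left(h + \frac{1}{2 h}\right)$)
$z{\left(-19 \right)} 214 + W{\left(-3 \right)} = \left(\frac{1}{2} + \left(-19\right)^{2} + \frac{10}{-19} + 20 \left(-19\right)\right) 214 - 2 = \left(\frac{1}{2} + 361 + 10 \left(- \frac{1}{19}\right) - 380\right) 214 + \left(-5 + 3\right) = \left(\frac{1}{2} + 361 - \frac{10}{19} - 380\right) 214 - 2 = \left(- \frac{723}{38}\right) 214 - 2 = - \frac{77361}{19} - 2 = - \frac{77399}{19}$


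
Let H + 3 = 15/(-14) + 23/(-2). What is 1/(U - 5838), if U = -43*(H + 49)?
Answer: -7/50928 ≈ -0.00013745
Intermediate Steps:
H = -109/7 (H = -3 + (15/(-14) + 23/(-2)) = -3 + (15*(-1/14) + 23*(-½)) = -3 + (-15/14 - 23/2) = -3 - 88/7 = -109/7 ≈ -15.571)
U = -10062/7 (U = -43*(-109/7 + 49) = -43*234/7 = -10062/7 ≈ -1437.4)
1/(U - 5838) = 1/(-10062/7 - 5838) = 1/(-50928/7) = -7/50928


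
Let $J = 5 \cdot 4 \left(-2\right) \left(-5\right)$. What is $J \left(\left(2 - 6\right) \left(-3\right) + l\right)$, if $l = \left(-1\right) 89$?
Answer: $-15400$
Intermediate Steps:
$J = 200$ ($J = 20 \left(-2\right) \left(-5\right) = \left(-40\right) \left(-5\right) = 200$)
$l = -89$
$J \left(\left(2 - 6\right) \left(-3\right) + l\right) = 200 \left(\left(2 - 6\right) \left(-3\right) - 89\right) = 200 \left(\left(-4\right) \left(-3\right) - 89\right) = 200 \left(12 - 89\right) = 200 \left(-77\right) = -15400$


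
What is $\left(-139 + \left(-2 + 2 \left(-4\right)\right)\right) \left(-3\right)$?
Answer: $447$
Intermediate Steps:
$\left(-139 + \left(-2 + 2 \left(-4\right)\right)\right) \left(-3\right) = \left(-139 - 10\right) \left(-3\right) = \left(-149\right) \left(-3\right) = 447$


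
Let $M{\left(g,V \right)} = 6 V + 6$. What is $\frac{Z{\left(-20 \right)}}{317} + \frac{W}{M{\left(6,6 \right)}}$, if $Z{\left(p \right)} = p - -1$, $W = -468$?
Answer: $- \frac{24859}{2219} \approx -11.203$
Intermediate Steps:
$Z{\left(p \right)} = 1 + p$ ($Z{\left(p \right)} = p + 1 = 1 + p$)
$M{\left(g,V \right)} = 6 + 6 V$
$\frac{Z{\left(-20 \right)}}{317} + \frac{W}{M{\left(6,6 \right)}} = \frac{1 - 20}{317} - \frac{468}{6 + 6 \cdot 6} = \left(-19\right) \frac{1}{317} - \frac{468}{6 + 36} = - \frac{19}{317} - \frac{468}{42} = - \frac{19}{317} - \frac{78}{7} = - \frac{24859}{2219}$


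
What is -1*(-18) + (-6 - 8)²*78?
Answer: 15306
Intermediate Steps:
-1*(-18) + (-6 - 8)²*78 = 18 + (-14)²*78 = 18 + 196*78 = 18 + 15288 = 15306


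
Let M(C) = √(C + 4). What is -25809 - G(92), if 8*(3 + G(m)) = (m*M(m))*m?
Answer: -25806 - 4232*√6 ≈ -36172.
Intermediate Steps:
M(C) = √(4 + C)
G(m) = -3 + m²*√(4 + m)/8 (G(m) = -3 + ((m*√(4 + m))*m)/8 = -3 + (m²*√(4 + m))/8 = -3 + m²*√(4 + m)/8)
-25809 - G(92) = -25809 - (-3 + (⅛)*92²*√(4 + 92)) = -25809 - (-3 + (⅛)*8464*√96) = -25809 - (-3 + (⅛)*8464*(4*√6)) = -25809 - (-3 + 4232*√6) = -25809 + (3 - 4232*√6) = -25806 - 4232*√6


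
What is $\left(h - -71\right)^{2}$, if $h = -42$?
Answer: $841$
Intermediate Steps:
$\left(h - -71\right)^{2} = \left(-42 - -71\right)^{2} = \left(-42 + 71\right)^{2} = 29^{2} = 841$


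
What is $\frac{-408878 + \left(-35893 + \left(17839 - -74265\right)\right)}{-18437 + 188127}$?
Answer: $- \frac{352667}{169690} \approx -2.0783$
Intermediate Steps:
$\frac{-408878 + \left(-35893 + \left(17839 - -74265\right)\right)}{-18437 + 188127} = \frac{-408878 + \left(-35893 + \left(17839 + 74265\right)\right)}{169690} = \left(-408878 + \left(-35893 + 92104\right)\right) \frac{1}{169690} = \left(-408878 + 56211\right) \frac{1}{169690} = \left(-352667\right) \frac{1}{169690} = - \frac{352667}{169690}$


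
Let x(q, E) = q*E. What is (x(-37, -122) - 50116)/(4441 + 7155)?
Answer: -22801/5798 ≈ -3.9326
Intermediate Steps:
x(q, E) = E*q
(x(-37, -122) - 50116)/(4441 + 7155) = (-122*(-37) - 50116)/(4441 + 7155) = (4514 - 50116)/11596 = -45602*1/11596 = -22801/5798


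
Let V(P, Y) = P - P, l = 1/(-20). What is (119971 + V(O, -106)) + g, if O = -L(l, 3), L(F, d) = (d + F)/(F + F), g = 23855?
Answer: 143826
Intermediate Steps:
l = -1/20 (l = 1*(-1/20) = -1/20 ≈ -0.050000)
L(F, d) = (F + d)/(2*F) (L(F, d) = (F + d)/((2*F)) = (F + d)*(1/(2*F)) = (F + d)/(2*F))
O = 59/2 (O = -(-1/20 + 3)/(2*(-1/20)) = -(-20)*59/(2*20) = -1*(-59/2) = 59/2 ≈ 29.500)
V(P, Y) = 0
(119971 + V(O, -106)) + g = (119971 + 0) + 23855 = 119971 + 23855 = 143826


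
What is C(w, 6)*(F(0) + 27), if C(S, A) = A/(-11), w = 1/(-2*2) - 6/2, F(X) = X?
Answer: -162/11 ≈ -14.727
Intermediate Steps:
w = -13/4 (w = -½*½ - 6*½ = -¼ - 3 = -13/4 ≈ -3.2500)
C(S, A) = -A/11 (C(S, A) = A*(-1/11) = -A/11)
C(w, 6)*(F(0) + 27) = (-1/11*6)*(0 + 27) = -6/11*27 = -162/11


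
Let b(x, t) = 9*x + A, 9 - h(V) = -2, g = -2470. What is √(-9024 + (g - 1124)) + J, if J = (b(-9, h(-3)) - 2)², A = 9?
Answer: 5476 + 3*I*√1402 ≈ 5476.0 + 112.33*I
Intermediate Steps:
h(V) = 11 (h(V) = 9 - 1*(-2) = 9 + 2 = 11)
b(x, t) = 9 + 9*x (b(x, t) = 9*x + 9 = 9 + 9*x)
J = 5476 (J = ((9 + 9*(-9)) - 2)² = ((9 - 81) - 2)² = (-72 - 2)² = (-74)² = 5476)
√(-9024 + (g - 1124)) + J = √(-9024 + (-2470 - 1124)) + 5476 = √(-9024 - 3594) + 5476 = √(-12618) + 5476 = 3*I*√1402 + 5476 = 5476 + 3*I*√1402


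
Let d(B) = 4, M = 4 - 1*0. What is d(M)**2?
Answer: 16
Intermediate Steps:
M = 4 (M = 4 + 0 = 4)
d(M)**2 = 4**2 = 16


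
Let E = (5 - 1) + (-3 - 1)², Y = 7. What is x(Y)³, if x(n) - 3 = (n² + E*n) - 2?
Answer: 6859000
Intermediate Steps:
E = 20 (E = 4 + (-4)² = 4 + 16 = 20)
x(n) = 1 + n² + 20*n (x(n) = 3 + ((n² + 20*n) - 2) = 3 + (-2 + n² + 20*n) = 1 + n² + 20*n)
x(Y)³ = (1 + 7² + 20*7)³ = (1 + 49 + 140)³ = 190³ = 6859000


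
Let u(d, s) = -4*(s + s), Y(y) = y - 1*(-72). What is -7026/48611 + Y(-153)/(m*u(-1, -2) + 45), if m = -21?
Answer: 630975/4715267 ≈ 0.13382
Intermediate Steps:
Y(y) = 72 + y (Y(y) = y + 72 = 72 + y)
u(d, s) = -8*s
-7026/48611 + Y(-153)/(m*u(-1, -2) + 45) = -7026/48611 + (72 - 153)/(-(-168)*(-2) + 45) = -7026*1/48611 - 81/(-21*16 + 45) = -7026/48611 - 81/(-336 + 45) = -7026/48611 - 81/(-291) = -7026/48611 - 81*(-1/291) = -7026/48611 + 27/97 = 630975/4715267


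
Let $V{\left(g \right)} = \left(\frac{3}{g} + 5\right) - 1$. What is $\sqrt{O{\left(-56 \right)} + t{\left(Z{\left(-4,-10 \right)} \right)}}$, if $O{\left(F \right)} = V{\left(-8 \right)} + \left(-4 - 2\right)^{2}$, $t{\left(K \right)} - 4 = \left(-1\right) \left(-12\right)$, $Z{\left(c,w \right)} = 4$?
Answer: $\frac{\sqrt{890}}{4} \approx 7.4582$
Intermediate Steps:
$V{\left(g \right)} = 4 + \frac{3}{g}$ ($V{\left(g \right)} = \left(5 + \frac{3}{g}\right) - 1 = 4 + \frac{3}{g}$)
$t{\left(K \right)} = 16$ ($t{\left(K \right)} = 4 - -12 = 4 + 12 = 16$)
$O{\left(F \right)} = \frac{317}{8}$ ($O{\left(F \right)} = \left(4 + \frac{3}{-8}\right) + \left(-4 - 2\right)^{2} = \left(4 + 3 \left(- \frac{1}{8}\right)\right) + \left(-6\right)^{2} = \left(4 - \frac{3}{8}\right) + 36 = \frac{29}{8} + 36 = \frac{317}{8}$)
$\sqrt{O{\left(-56 \right)} + t{\left(Z{\left(-4,-10 \right)} \right)}} = \sqrt{\frac{317}{8} + 16} = \sqrt{\frac{445}{8}} = \frac{\sqrt{890}}{4}$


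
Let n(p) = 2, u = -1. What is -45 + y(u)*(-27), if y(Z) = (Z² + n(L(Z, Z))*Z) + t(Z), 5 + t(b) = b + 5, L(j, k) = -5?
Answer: 9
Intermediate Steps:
t(b) = b (t(b) = -5 + (b + 5) = -5 + (5 + b) = b)
y(Z) = Z² + 3*Z (y(Z) = (Z² + 2*Z) + Z = Z² + 3*Z)
-45 + y(u)*(-27) = -45 - (3 - 1)*(-27) = -45 - 1*2*(-27) = -45 - 2*(-27) = -45 + 54 = 9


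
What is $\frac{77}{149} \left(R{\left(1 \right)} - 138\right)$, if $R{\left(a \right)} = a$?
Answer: $- \frac{10549}{149} \approx -70.799$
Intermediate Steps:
$\frac{77}{149} \left(R{\left(1 \right)} - 138\right) = \frac{77}{149} \left(1 - 138\right) = 77 \cdot \frac{1}{149} \left(-137\right) = \frac{77}{149} \left(-137\right) = - \frac{10549}{149}$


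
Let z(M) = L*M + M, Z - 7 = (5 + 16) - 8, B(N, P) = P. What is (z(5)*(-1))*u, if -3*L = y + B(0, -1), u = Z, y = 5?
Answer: 100/3 ≈ 33.333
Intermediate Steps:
Z = 20 (Z = 7 + ((5 + 16) - 8) = 7 + (21 - 8) = 7 + 13 = 20)
u = 20
L = -4/3 (L = -(5 - 1)/3 = -⅓*4 = -4/3 ≈ -1.3333)
z(M) = -M/3 (z(M) = -4*M/3 + M = -M/3)
(z(5)*(-1))*u = (-⅓*5*(-1))*20 = -5/3*(-1)*20 = (5/3)*20 = 100/3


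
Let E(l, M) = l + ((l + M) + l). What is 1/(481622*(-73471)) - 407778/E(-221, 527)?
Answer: 3607331614751075/1203098498708 ≈ 2998.4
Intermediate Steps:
E(l, M) = M + 3*l (E(l, M) = l + ((M + l) + l) = l + (M + 2*l) = M + 3*l)
1/(481622*(-73471)) - 407778/E(-221, 527) = 1/(481622*(-73471)) - 407778/(527 + 3*(-221)) = (1/481622)*(-1/73471) - 407778/(527 - 663) = -1/35385249962 - 407778/(-136) = -1/35385249962 - 407778*(-1/136) = -1/35385249962 + 203889/68 = 3607331614751075/1203098498708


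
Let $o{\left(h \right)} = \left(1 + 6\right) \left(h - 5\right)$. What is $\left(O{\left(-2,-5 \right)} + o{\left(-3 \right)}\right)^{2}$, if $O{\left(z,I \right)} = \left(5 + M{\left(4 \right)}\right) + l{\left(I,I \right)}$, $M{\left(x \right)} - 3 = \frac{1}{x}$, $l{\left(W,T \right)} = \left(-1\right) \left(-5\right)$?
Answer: $\frac{29241}{16} \approx 1827.6$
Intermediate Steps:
$l{\left(W,T \right)} = 5$
$o{\left(h \right)} = -35 + 7 h$ ($o{\left(h \right)} = 7 \left(-5 + h\right) = -35 + 7 h$)
$M{\left(x \right)} = 3 + \frac{1}{x}$
$O{\left(z,I \right)} = \frac{53}{4}$ ($O{\left(z,I \right)} = \left(5 + \left(3 + \frac{1}{4}\right)\right) + 5 = \left(5 + \frac{13}{4}\right) + 5 = \frac{33}{4} + 5 = \frac{53}{4}$)
$\left(O{\left(-2,-5 \right)} + o{\left(-3 \right)}\right)^{2} = \left(\frac{53}{4} + \left(-35 + 7 \left(-3\right)\right)\right)^{2} = \left(\frac{53}{4} - 56\right)^{2} = \left(- \frac{171}{4}\right)^{2} = \frac{29241}{16}$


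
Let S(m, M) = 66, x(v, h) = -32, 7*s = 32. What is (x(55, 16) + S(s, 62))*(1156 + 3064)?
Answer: 143480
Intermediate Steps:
s = 32/7 (s = (⅐)*32 = 32/7 ≈ 4.5714)
(x(55, 16) + S(s, 62))*(1156 + 3064) = (-32 + 66)*(1156 + 3064) = 34*4220 = 143480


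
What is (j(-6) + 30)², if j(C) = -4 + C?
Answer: 400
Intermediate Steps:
(j(-6) + 30)² = ((-4 - 6) + 30)² = (-10 + 30)² = 20² = 400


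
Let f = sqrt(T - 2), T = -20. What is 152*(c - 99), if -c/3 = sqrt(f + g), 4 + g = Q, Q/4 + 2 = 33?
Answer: -15048 - 456*sqrt(120 + I*sqrt(22)) ≈ -20044.0 - 97.605*I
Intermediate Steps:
Q = 124 (Q = -8 + 4*33 = -8 + 132 = 124)
g = 120 (g = -4 + 124 = 120)
f = I*sqrt(22) (f = sqrt(-20 - 2) = sqrt(-22) = I*sqrt(22) ≈ 4.6904*I)
c = -3*sqrt(120 + I*sqrt(22)) (c = -3*sqrt(I*sqrt(22) + 120) = -3*sqrt(120 + I*sqrt(22)) ≈ -32.87 - 0.64214*I)
152*(c - 99) = 152*(-3*sqrt(120 + I*sqrt(22)) - 99) = 152*(-99 - 3*sqrt(120 + I*sqrt(22))) = -15048 - 456*sqrt(120 + I*sqrt(22))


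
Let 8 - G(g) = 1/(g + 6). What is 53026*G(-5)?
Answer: 371182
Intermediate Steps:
G(g) = 8 - 1/(6 + g) (G(g) = 8 - 1/(g + 6) = 8 - 1/(6 + g))
53026*G(-5) = 53026*((47 + 8*(-5))/(6 - 5)) = 53026*((47 - 40)/1) = 53026*(1*7) = 53026*7 = 371182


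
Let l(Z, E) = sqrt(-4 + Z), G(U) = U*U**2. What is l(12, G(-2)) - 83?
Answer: -83 + 2*sqrt(2) ≈ -80.172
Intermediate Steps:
G(U) = U**3
l(12, G(-2)) - 83 = sqrt(-4 + 12) - 83 = sqrt(8) - 83 = 2*sqrt(2) - 83 = -83 + 2*sqrt(2)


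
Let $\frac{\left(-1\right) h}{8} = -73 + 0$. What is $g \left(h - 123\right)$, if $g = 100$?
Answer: $46100$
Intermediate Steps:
$h = 584$ ($h = - 8 \left(-73 + 0\right) = \left(-8\right) \left(-73\right) = 584$)
$g \left(h - 123\right) = 100 \left(584 - 123\right) = 100 \cdot 461 = 46100$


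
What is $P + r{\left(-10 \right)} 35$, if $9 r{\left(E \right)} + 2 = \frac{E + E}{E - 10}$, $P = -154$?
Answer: $- \frac{1421}{9} \approx -157.89$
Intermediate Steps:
$r{\left(E \right)} = - \frac{2}{9} + \frac{2 E}{9 \left(-10 + E\right)}$ ($r{\left(E \right)} = - \frac{2}{9} + \frac{\left(E + E\right) \frac{1}{E - 10}}{9} = - \frac{2}{9} + \frac{2 E \frac{1}{-10 + E}}{9} = - \frac{2}{9} + \frac{2 E}{9 \left(-10 + E\right)}$)
$P + r{\left(-10 \right)} 35 = -154 + \frac{20}{9 \left(-10 - 10\right)} 35 = -154 + \frac{20}{9 \left(-20\right)} 35 = -154 + \frac{20}{9} \left(- \frac{1}{20}\right) 35 = -154 - \frac{35}{9} = - \frac{1421}{9}$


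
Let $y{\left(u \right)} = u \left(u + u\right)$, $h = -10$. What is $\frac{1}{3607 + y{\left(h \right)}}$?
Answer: $\frac{1}{3807} \approx 0.00026267$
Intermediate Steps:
$y{\left(u \right)} = 2 u^{2}$ ($y{\left(u \right)} = u 2 u = 2 u^{2}$)
$\frac{1}{3607 + y{\left(h \right)}} = \frac{1}{3607 + 2 \left(-10\right)^{2}} = \frac{1}{3607 + 2 \cdot 100} = \frac{1}{3607 + 200} = \frac{1}{3807}$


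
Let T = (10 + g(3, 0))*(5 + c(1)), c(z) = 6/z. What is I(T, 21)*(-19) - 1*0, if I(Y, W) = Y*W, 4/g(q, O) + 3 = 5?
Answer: -52668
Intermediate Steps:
g(q, O) = 2 (g(q, O) = 4/(-3 + 5) = 4/2 = 4*(½) = 2)
T = 132 (T = (10 + 2)*(5 + 6/1) = 12*(5 + 6*1) = 12*(5 + 6) = 12*11 = 132)
I(Y, W) = W*Y
I(T, 21)*(-19) - 1*0 = (21*132)*(-19) - 1*0 = 2772*(-19) + 0 = -52668 + 0 = -52668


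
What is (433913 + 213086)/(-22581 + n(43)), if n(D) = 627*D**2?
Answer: 646999/1136742 ≈ 0.56917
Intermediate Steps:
(433913 + 213086)/(-22581 + n(43)) = (433913 + 213086)/(-22581 + 627*43**2) = 646999/(-22581 + 627*1849) = 646999/(-22581 + 1159323) = 646999/1136742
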